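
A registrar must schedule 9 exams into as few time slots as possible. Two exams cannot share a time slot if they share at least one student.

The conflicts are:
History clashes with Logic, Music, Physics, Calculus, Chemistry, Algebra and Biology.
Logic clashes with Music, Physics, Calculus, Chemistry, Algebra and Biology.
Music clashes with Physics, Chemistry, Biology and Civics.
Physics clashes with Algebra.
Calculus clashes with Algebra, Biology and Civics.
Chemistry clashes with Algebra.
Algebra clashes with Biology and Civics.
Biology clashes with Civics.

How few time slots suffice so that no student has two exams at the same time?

History, Logic, Calculus, Algebra, Biology pairwise conflict, so at least 5 time slots are needed.
5 time slots suffice: time slot 1 → {History, Civics}; time slot 2 → {Music, Algebra}; time slot 3 → {Logic}; time slot 4 → {Physics, Chemistry, Biology}; time slot 5 → {Calculus}. No two conflicting exams share a time slot.

5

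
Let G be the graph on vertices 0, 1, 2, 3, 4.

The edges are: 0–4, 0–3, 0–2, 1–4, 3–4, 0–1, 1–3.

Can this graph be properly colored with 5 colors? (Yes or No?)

Yes

The chromatic number is 4. 0, 1, 3, 4 are mutually adjacent (a clique of size 4), so at least 4 colors are needed.
4 colors suffice: color a → {0}; color b → {1, 2}; color c → {4}; color d → {3}.
Since 5 ≥ 4, a proper 5-coloring certainly exists.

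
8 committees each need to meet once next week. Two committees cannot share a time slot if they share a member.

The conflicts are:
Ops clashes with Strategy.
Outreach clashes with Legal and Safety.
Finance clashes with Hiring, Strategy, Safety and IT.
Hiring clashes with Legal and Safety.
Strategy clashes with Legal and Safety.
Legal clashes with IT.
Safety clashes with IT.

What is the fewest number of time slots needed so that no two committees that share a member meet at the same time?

Finance, Strategy, Safety pairwise conflict, so at least 3 time slots are needed.
A valid assignment using 3 time slots: Ops=1, Outreach=2, Finance=2, Hiring=3, Strategy=3, Legal=1, Safety=1, IT=3. Each listed conflict is separated.

3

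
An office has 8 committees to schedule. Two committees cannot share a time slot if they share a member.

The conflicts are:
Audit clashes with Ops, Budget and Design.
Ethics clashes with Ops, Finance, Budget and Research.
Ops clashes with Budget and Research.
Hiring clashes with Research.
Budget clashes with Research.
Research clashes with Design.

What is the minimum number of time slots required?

4

Ethics, Ops, Budget, Research all conflict with each other, so at least 4 time slots are needed.
Using 4 time slots: Audit=1, Ethics=3, Ops=2, Hiring=2, Finance=1, Budget=4, Research=1, Design=2. Each listed conflict is separated.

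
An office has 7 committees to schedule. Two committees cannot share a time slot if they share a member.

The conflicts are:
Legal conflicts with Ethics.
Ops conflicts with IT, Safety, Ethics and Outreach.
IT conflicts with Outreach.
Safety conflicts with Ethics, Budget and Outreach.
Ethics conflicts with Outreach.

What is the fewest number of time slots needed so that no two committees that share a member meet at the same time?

4

Ops, Safety, Ethics, Outreach pairwise conflict, so at least 4 time slots are needed.
4 time slots suffice: Legal=2, Ops=3, IT=1, Safety=2, Ethics=1, Budget=1, Outreach=4. Every pair that conflicts lands in different time slots.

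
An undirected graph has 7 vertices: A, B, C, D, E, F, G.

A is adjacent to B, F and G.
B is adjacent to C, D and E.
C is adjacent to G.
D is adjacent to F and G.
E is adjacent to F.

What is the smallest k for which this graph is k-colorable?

2

D and G are adjacent, so at least 2 colors are needed.
2 colors suffice: color red → {B, F, G}; color blue → {A, C, D, E}. Each edge has distinct colors on its endpoints.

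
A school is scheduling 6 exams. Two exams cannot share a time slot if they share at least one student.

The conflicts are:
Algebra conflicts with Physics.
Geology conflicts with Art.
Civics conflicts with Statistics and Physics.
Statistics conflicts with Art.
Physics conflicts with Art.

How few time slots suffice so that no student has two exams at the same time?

2

Algebra and Physics conflict, so at least 2 time slots are needed.
A valid assignment using 2 time slots: Algebra=2, Geology=1, Civics=2, Statistics=1, Physics=1, Art=2. Every pair that conflicts lands in different time slots.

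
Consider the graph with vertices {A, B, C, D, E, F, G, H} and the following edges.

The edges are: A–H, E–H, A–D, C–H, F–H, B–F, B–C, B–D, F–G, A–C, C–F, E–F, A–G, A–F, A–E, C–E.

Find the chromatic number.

A, C, E, F, H form a clique, so at least 5 colors are needed.
A valid assignment using 5 colors: A=1, B=1, C=3, D=2, E=5, F=2, G=3, H=4. Every edge joins two different colors.

5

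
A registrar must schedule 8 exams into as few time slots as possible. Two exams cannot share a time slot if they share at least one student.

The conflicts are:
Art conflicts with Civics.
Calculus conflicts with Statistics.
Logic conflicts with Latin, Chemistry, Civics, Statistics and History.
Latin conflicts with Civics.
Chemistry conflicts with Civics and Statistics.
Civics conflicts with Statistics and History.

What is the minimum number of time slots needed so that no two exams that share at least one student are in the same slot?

Logic, Chemistry, Civics, Statistics are mutually in conflict, so at least 4 time slots are needed.
Using 4 time slots: Art=2, Calculus=1, Logic=2, Latin=3, Chemistry=4, Civics=1, Statistics=3, History=3. Every pair that conflicts lands in different time slots.

4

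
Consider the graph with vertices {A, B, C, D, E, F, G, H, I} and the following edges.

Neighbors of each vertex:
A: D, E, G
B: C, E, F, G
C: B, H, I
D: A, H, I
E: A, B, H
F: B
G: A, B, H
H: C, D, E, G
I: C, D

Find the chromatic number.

D and H are adjacent, so at least 2 colors are needed.
2 colors suffice: color 1 → {A, B, H, I}; color 2 → {C, D, E, F, G}. No two adjacent vertices share a color.

2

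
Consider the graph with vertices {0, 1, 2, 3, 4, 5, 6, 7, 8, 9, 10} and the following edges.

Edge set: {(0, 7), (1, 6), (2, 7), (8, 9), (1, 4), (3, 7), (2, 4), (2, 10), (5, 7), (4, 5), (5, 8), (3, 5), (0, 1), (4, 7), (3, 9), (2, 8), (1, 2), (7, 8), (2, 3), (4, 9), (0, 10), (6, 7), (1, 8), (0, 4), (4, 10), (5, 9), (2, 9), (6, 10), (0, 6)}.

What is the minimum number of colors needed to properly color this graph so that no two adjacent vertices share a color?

3

0, 1, 6 are mutually adjacent, so at least 3 colors are needed.
3 colors suffice: color red → {3, 4, 6, 8}; color blue → {0, 2, 5}; color green → {1, 7, 9, 10}. Each edge has distinct colors on its endpoints.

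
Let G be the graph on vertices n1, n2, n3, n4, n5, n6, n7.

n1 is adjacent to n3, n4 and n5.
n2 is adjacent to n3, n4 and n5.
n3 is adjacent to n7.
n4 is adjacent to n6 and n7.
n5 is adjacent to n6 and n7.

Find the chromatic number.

2

n1 and n4 are adjacent, so at least 2 colors are needed.
2 colors suffice: color 1 → {n3, n4, n5}; color 2 → {n1, n2, n6, n7}. No two adjacent vertices share a color.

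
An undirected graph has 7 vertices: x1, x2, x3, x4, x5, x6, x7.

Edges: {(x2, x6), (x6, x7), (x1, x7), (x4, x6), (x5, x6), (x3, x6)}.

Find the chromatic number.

x6 and x7 are adjacent, so at least 2 colors are needed.
A valid assignment using 2 colors: x1=1, x2=2, x3=2, x4=2, x5=2, x6=1, x7=2. Every edge joins two different colors.

2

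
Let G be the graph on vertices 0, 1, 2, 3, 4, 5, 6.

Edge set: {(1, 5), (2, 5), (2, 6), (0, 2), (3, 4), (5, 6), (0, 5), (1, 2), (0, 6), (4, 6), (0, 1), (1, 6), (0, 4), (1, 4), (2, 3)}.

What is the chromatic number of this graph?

0, 1, 2, 5, 6 form a clique, so at least 5 colors are needed.
5 colors suffice: color a → {3, 6}; color b → {2, 4}; color c → {1}; color d → {0}; color e → {5}. Every edge joins two different colors.

5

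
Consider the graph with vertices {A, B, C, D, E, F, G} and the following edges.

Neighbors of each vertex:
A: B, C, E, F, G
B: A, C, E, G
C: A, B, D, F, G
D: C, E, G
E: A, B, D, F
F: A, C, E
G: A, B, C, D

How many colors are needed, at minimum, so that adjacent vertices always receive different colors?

A, B, C, G are mutually adjacent (a clique of size 4), so at least 4 colors are needed.
4 colors suffice: color 1 → {C, E}; color 2 → {A, D}; color 3 → {B, F}; color 4 → {G}. No two adjacent vertices share a color.

4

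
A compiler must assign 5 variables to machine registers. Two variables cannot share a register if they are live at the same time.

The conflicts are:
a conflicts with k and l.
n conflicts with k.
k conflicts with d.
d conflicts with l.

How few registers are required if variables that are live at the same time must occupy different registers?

d and l conflict, so at least 2 registers are needed.
A valid assignment using 2 registers: a=2, n=2, k=1, d=2, l=1. No two conflicting variables share a register.

2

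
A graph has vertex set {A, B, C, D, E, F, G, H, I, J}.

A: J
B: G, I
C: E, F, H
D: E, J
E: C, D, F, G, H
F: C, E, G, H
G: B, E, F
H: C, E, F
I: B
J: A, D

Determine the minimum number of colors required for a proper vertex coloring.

C, E, F, H form a clique, so at least 4 colors are needed.
A valid assignment using 4 colors: A=2, B=1, C=3, D=2, E=1, F=2, G=3, H=4, I=2, J=1. Every edge joins two different colors.

4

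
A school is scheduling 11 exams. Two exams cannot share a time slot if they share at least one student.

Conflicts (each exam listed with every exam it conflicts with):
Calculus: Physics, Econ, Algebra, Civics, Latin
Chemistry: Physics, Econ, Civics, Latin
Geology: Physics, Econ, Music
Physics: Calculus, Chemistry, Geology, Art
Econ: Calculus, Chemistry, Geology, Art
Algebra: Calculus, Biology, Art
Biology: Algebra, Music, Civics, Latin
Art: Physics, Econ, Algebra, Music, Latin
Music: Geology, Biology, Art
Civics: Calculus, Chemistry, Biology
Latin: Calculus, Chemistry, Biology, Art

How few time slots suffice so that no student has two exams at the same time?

2

Art and Music conflict, so at least 2 time slots are needed.
2 time slots suffice: time slot 1 → {Calculus, Chemistry, Geology, Biology, Art}; time slot 2 → {Physics, Econ, Algebra, Music, Civics, Latin}. No two conflicting exams share a time slot.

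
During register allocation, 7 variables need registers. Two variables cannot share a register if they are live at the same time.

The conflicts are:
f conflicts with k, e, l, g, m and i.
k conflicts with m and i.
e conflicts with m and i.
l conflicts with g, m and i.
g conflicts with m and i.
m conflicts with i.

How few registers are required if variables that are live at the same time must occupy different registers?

5

f, l, g, m, i are mutually in conflict, so at least 5 registers are needed.
Using 5 registers: f=3, k=4, e=4, l=4, g=5, m=1, i=2. Each listed conflict is separated.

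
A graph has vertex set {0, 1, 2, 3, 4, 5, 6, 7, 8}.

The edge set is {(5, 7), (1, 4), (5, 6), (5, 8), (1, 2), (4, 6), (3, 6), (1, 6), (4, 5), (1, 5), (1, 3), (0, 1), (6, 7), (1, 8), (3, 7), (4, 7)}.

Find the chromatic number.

4

1, 4, 5, 6 form a clique, so at least 4 colors are needed.
4 colors suffice: color red → {1, 7}; color blue → {0, 2, 3, 5}; color green → {6, 8}; color yellow → {4}. Each edge has distinct colors on its endpoints.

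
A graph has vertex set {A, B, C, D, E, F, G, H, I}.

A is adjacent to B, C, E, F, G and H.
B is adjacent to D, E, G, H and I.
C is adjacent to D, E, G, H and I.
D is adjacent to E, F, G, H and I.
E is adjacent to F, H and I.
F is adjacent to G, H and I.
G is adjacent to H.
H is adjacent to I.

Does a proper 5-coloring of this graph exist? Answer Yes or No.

The chromatic number is 5. B, D, E, H, I are mutually adjacent (a clique of size 5), so at least 5 colors are needed.
5 colors suffice: A=blue, B=purple, C=purple, D=blue, E=green, F=purple, G=green, H=red, I=yellow.
That is already a proper 5-coloring.

Yes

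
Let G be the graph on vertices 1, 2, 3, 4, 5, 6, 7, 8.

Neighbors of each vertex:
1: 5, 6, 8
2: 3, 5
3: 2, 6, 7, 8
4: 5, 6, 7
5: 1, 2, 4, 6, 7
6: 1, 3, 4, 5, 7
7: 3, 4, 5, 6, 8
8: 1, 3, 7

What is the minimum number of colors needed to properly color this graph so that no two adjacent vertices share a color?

4, 5, 6, 7 form a clique, so at least 4 colors are needed.
4 colors suffice: color a → {2, 6, 8}; color b → {3, 5}; color c → {1, 7}; color d → {4}. Every edge joins two different colors.

4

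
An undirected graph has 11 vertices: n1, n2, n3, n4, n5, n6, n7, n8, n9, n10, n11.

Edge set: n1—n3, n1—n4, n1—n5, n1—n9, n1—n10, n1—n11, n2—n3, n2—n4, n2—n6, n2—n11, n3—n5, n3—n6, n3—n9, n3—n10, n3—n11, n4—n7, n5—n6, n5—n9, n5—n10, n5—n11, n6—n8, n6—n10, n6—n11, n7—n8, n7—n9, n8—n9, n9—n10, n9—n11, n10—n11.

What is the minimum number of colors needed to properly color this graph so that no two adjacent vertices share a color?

6

n1, n3, n5, n9, n10, n11 are mutually adjacent (a clique of size 6), so at least 6 colors are needed.
6 colors suffice: color 1 → {n7, n11}; color 2 → {n3, n4, n8}; color 3 → {n6, n9}; color 4 → {n1, n2}; color 5 → {n5}; color 6 → {n10}. Each edge has distinct colors on its endpoints.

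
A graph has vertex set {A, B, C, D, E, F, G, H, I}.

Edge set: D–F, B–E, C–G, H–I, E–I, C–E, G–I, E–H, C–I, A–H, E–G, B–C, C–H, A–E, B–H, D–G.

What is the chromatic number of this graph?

4

C, E, H, I form a clique, so at least 4 colors are needed.
4 colors suffice: A=blue, B=yellow, C=blue, D=red, E=red, F=blue, G=green, H=green, I=yellow. Every edge joins two different colors.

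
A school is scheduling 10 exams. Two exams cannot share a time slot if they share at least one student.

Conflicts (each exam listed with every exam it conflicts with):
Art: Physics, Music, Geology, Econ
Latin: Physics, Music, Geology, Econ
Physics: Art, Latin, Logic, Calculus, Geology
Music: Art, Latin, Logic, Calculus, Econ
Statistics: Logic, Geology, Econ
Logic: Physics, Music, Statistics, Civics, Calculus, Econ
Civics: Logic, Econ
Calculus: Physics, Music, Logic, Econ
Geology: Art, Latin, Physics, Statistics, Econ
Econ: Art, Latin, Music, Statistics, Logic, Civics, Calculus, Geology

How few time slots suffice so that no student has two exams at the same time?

Music, Logic, Calculus, Econ all conflict with each other, so at least 4 time slots are needed.
4 time slots suffice: time slot 1 → {Physics, Econ}; time slot 2 → {Logic, Geology}; time slot 3 → {Music, Statistics, Civics}; time slot 4 → {Art, Latin, Calculus}. No two conflicting exams share a time slot.

4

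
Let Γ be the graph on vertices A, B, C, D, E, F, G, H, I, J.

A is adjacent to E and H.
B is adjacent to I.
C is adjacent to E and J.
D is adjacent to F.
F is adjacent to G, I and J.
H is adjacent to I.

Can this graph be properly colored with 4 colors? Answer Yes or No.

Yes

The chromatic number is 3. The cycle E-C-J-F-I-H-A-E has odd length 7, so it cannot be 2-colored; at least 3 colors are needed.
3 colors suffice: color red → {B, E, F, H}; color blue → {A, C, D, G, I}; color green → {J}.
Since 4 ≥ 3, a proper 4-coloring certainly exists.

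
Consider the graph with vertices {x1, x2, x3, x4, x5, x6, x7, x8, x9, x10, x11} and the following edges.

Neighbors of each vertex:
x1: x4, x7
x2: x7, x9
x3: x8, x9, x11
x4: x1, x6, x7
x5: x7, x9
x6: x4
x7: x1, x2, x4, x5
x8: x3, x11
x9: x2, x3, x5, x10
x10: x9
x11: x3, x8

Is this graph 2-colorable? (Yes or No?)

x1, x4, x7 form a triangle, so at least 3 colors are needed.
So 2 colors are not enough.

No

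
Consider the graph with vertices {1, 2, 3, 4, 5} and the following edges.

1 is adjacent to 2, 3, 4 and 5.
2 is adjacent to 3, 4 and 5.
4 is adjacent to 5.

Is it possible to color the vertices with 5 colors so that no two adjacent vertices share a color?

The chromatic number is 4. 1, 2, 4, 5 are mutually adjacent (a clique of size 4), so at least 4 colors are needed.
A valid assignment using 4 colors: 1=a, 2=b, 3=c, 4=d, 5=c.
Since 5 ≥ 4, a proper 5-coloring certainly exists.

Yes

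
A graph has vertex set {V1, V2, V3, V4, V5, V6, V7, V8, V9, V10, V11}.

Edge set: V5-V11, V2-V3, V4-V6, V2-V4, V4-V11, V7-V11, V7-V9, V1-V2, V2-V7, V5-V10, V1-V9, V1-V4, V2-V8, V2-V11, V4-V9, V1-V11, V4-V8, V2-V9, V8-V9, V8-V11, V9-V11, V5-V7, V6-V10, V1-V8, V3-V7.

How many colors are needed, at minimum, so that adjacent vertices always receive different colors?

6

V1, V2, V4, V8, V9, V11 are pairwise adjacent (a clique of size 6), so at least 6 colors are needed.
6 colors suffice: color 1 → {V2, V5, V6}; color 2 → {V3, V10, V11}; color 3 → {V9}; color 4 → {V4, V7}; color 5 → {V8}; color 6 → {V1}. No two adjacent vertices share a color.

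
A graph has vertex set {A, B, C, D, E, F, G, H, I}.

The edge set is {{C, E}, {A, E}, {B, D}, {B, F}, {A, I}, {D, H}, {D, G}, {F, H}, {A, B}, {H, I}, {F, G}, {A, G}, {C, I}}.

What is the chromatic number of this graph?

3

The cycle F-G-A-I-H-F has odd length 5, so it cannot be 2-colored; at least 3 colors are needed.
3 colors suffice: color red → {A, C, H}; color blue → {B, E, G, I}; color green → {D, F}. Each edge has distinct colors on its endpoints.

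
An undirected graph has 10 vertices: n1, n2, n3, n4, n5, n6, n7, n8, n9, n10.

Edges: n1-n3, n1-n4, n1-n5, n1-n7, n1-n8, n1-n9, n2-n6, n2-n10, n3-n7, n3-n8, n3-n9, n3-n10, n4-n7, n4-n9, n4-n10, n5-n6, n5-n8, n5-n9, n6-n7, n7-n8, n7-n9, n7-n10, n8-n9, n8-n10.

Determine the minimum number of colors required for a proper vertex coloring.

n1, n3, n7, n8, n9 form a clique, so at least 5 colors are needed.
5 colors suffice: color R → {n2, n5, n7}; color B → {n6, n9, n10}; color G → {n4, n8}; color Y → {n1}; color P → {n3}. No two adjacent vertices share a color.

5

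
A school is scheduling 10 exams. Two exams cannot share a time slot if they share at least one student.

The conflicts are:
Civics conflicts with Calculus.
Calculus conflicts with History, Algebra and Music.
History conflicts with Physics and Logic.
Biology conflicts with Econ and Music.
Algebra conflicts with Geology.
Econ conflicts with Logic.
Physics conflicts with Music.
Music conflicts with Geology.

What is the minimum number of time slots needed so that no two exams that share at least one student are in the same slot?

2

Algebra and Geology conflict, so at least 2 time slots are needed.
Using 2 time slots: Civics=2, Calculus=1, History=2, Biology=1, Algebra=2, Econ=2, Physics=1, Music=2, Logic=1, Geology=1. Each listed conflict is separated.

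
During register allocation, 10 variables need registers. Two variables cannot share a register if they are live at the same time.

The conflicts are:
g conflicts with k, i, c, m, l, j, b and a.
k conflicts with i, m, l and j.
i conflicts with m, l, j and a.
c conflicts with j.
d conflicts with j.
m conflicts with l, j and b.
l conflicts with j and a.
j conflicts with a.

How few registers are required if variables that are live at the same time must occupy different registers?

6

g, k, i, m, l, j pairwise conflict, so at least 6 registers are needed.
6 registers suffice: register 1 → {g, d}; register 2 → {j, b}; register 3 → {i, c}; register 4 → {l}; register 5 → {m, a}; register 6 → {k}. Each listed conflict is separated.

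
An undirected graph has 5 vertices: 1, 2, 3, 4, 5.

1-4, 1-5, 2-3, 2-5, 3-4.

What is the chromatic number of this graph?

3

The cycle 3-4-1-5-2-3 has odd length 5, so it cannot be 2-colored; at least 3 colors are needed.
One proper 3-coloring: 1=a, 2=a, 3=b, 4=c, 5=b. No two adjacent vertices share a color.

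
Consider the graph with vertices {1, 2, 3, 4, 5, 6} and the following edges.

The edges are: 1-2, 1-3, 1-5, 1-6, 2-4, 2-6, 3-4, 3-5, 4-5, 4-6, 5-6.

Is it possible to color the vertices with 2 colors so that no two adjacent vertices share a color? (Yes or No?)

1, 3, 5 are pairwise adjacent, so at least 3 colors are needed.
So 2 colors are not enough.

No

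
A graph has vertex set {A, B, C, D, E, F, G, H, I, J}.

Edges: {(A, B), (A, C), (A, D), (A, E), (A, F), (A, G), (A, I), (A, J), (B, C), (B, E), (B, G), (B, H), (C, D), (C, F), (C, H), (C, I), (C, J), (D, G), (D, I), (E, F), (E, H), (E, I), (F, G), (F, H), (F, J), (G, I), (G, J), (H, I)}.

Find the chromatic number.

A, C, D, I are mutually adjacent (a clique of size 4), so at least 4 colors are needed.
A valid assignment using 4 colors: A=red, B=green, C=blue, D=yellow, E=blue, F=green, G=blue, H=red, I=green, J=yellow. Every edge joins two different colors.

4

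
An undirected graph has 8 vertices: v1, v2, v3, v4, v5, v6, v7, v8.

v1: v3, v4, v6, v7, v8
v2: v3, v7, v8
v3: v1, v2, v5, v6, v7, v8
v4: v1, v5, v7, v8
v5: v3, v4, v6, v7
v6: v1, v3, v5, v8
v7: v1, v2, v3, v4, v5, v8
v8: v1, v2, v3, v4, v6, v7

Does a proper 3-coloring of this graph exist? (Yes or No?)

v1, v3, v7, v8 are pairwise adjacent (a clique of size 4), so at least 4 colors are needed.
So 3 colors are not enough.

No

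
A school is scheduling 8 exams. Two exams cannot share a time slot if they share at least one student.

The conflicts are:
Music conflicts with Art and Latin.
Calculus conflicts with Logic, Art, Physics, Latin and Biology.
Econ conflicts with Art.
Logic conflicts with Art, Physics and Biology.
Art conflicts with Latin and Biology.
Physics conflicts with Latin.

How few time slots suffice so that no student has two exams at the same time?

4

Calculus, Logic, Art, Biology all conflict with each other, so at least 4 time slots are needed.
4 time slots suffice: time slot 1 → {Art, Physics}; time slot 2 → {Music, Calculus, Econ}; time slot 3 → {Logic, Latin}; time slot 4 → {Biology}. Each listed conflict is separated.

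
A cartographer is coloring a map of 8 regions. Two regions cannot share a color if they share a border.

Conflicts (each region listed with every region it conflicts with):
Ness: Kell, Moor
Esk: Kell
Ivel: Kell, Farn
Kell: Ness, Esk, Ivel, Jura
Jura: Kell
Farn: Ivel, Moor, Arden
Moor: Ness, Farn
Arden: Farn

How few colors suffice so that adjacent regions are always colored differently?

The cycle Ness-Moor-Farn-Ivel-Kell-Ness has odd length 5, so it cannot be 2-colored; at least 3 colors are needed.
3 colors suffice: color 1 → {Kell, Farn}; color 2 → {Ness, Esk, Ivel, Jura, Arden}; color 3 → {Moor}. Each listed conflict is separated.

3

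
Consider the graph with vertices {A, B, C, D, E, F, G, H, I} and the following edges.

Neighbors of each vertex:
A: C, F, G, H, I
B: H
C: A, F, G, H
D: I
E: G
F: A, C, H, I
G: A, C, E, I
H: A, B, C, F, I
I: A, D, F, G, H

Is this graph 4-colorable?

Yes

The chromatic number is 4. A, C, F, H are mutually adjacent (a clique of size 4), so at least 4 colors are needed.
4 colors suffice: color 1 → {A, B, D, E}; color 2 → {C, I}; color 3 → {G, H}; color 4 → {F}.
That is already a proper 4-coloring.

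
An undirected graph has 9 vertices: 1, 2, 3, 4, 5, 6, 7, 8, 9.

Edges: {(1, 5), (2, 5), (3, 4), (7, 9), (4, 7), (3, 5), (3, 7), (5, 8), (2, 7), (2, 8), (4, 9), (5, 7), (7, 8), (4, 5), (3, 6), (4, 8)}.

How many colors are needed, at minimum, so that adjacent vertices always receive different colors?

4

4, 5, 7, 8 are mutually adjacent (a clique of size 4), so at least 4 colors are needed.
One proper 4-coloring: 1=a, 2=c, 3=d, 4=c, 5=b, 6=a, 7=a, 8=d, 9=b. No two adjacent vertices share a color.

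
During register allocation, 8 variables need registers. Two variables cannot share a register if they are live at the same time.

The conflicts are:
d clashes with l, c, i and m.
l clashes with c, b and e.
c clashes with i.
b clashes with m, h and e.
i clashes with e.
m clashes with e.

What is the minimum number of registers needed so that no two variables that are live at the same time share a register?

3

b, m, e all conflict with each other, so at least 3 registers are needed.
A valid assignment using 3 registers: d=1, l=3, c=2, b=1, i=3, m=3, h=2, e=2. Every pair that conflicts lands in different registers.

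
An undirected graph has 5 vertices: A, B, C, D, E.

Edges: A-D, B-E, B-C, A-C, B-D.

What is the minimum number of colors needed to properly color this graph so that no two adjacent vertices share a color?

2

B and C are adjacent, so at least 2 colors are needed.
One proper 2-coloring: A=1, B=1, C=2, D=2, E=2. Each edge has distinct colors on its endpoints.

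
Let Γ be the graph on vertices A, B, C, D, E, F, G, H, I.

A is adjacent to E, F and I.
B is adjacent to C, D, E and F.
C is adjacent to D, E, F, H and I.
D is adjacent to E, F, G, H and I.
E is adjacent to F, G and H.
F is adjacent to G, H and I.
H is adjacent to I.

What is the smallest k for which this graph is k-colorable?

B, C, D, E, F form a clique, so at least 5 colors are needed.
One proper 5-coloring: A=blue, B=purple, C=yellow, D=blue, E=green, F=red, G=yellow, H=purple, I=green. Every edge joins two different colors.

5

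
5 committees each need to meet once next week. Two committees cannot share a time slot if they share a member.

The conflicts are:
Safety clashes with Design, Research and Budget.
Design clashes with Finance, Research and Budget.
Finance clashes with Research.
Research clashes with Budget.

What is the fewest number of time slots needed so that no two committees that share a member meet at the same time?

Safety, Design, Research, Budget are mutually in conflict, so at least 4 time slots are needed.
4 time slots suffice: time slot 1 → {Research}; time slot 2 → {Design}; time slot 3 → {Safety, Finance}; time slot 4 → {Budget}. No two conflicting committees share a time slot.

4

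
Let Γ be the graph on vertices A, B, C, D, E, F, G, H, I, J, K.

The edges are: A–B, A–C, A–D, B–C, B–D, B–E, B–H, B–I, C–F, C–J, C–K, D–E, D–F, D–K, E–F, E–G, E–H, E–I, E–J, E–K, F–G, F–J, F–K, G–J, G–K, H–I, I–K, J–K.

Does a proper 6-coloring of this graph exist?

The chromatic number is 5. E, F, G, J, K are pairwise adjacent (a clique of size 5), so at least 5 colors are needed.
5 colors suffice: color 1 → {C, E}; color 2 → {B, K}; color 3 → {A, F, I}; color 4 → {D, H, J}; color 5 → {G}.
Since 6 ≥ 5, a proper 6-coloring certainly exists.

Yes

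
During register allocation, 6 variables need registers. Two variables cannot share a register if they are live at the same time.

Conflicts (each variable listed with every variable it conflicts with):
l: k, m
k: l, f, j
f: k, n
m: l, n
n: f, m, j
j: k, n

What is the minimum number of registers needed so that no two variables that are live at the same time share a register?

The cycle k-j-n-m-l-k has odd length 5, so it cannot be 2-colored; at least 3 registers are needed.
3 registers suffice: register 1 → {k, n}; register 2 → {l, f, j}; register 3 → {m}. No two conflicting variables share a register.

3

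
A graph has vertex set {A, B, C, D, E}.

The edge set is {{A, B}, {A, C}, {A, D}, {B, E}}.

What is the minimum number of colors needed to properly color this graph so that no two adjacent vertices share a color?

2

B and E are adjacent, so at least 2 colors are needed.
2 colors suffice: color red → {A, E}; color blue → {B, C, D}. Every edge joins two different colors.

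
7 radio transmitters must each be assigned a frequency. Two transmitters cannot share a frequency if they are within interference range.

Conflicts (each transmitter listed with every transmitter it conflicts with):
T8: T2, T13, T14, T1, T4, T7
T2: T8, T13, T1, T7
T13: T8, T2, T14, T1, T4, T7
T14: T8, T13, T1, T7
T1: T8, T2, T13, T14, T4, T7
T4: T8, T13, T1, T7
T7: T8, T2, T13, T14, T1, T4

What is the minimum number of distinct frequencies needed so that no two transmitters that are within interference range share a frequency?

5

T8, T13, T14, T1, T7 are mutually in conflict, so at least 5 frequencies are needed.
A valid assignment using 5 frequencies: T8=2, T2=5, T13=3, T14=5, T1=1, T4=5, T7=4. No two conflicting transmitters share a frequency.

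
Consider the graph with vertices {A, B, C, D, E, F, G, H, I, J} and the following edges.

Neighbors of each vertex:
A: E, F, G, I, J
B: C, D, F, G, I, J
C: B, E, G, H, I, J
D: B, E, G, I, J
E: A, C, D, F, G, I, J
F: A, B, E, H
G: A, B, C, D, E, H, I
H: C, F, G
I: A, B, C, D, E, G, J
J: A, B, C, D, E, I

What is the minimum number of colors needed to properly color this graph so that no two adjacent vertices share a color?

4

A, E, I, J are mutually adjacent (a clique of size 4), so at least 4 colors are needed.
4 colors suffice: color 1 → {F, G, J}; color 2 → {H, I}; color 3 → {B, E}; color 4 → {A, C, D}. No two adjacent vertices share a color.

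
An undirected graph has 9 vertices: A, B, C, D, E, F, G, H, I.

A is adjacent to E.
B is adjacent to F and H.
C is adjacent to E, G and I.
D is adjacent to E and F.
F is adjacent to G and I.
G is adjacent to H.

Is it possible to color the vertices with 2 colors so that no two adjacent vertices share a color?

The cycle F-D-E-C-G-F has odd length 5, so it cannot be 2-colored; at least 3 colors are needed.
So 2 colors are not enough.

No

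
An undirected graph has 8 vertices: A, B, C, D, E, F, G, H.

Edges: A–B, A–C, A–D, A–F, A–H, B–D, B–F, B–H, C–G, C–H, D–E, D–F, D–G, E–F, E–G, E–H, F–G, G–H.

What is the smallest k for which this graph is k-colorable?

4

D, E, F, G are pairwise adjacent (a clique of size 4), so at least 4 colors are needed.
4 colors suffice: color 1 → {A, G}; color 2 → {D, H}; color 3 → {C, F}; color 4 → {B, E}. No two adjacent vertices share a color.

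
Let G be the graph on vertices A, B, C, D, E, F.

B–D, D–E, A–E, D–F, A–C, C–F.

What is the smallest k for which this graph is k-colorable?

The cycle F-D-E-A-C-F has odd length 5, so it cannot be 2-colored; at least 3 colors are needed.
3 colors suffice: color red → {C, D}; color blue → {B, E, F}; color green → {A}. Every edge joins two different colors.

3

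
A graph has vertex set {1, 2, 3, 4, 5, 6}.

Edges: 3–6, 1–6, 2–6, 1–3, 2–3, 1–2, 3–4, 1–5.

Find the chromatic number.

1, 2, 3, 6 are mutually adjacent (a clique of size 4), so at least 4 colors are needed.
4 colors suffice: 1=a, 2=c, 3=b, 4=a, 5=b, 6=d. Each edge has distinct colors on its endpoints.

4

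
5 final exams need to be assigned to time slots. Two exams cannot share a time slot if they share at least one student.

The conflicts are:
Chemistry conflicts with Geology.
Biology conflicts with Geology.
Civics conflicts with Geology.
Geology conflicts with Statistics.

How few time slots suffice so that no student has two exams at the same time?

2

Civics and Geology conflict, so at least 2 time slots are needed.
2 time slots suffice: time slot 1 → {Geology}; time slot 2 → {Chemistry, Biology, Civics, Statistics}. No two conflicting exams share a time slot.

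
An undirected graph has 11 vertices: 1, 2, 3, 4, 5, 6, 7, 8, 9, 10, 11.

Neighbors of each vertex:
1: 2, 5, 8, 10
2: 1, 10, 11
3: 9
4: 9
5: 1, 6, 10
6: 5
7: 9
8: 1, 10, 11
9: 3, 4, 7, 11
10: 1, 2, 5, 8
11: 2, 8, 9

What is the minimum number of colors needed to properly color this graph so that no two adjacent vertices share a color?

1, 8, 10 are mutually adjacent, so at least 3 colors are needed.
3 colors suffice: 1=b, 2=c, 3=b, 4=b, 5=c, 6=a, 7=b, 8=c, 9=a, 10=a, 11=b. Each edge has distinct colors on its endpoints.

3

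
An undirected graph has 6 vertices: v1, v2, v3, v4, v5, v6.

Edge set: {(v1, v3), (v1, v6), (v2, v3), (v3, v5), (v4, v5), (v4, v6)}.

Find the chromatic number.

3

The cycle v6-v1-v3-v5-v4-v6 has odd length 5, so it cannot be 2-colored; at least 3 colors are needed.
3 colors suffice: color R → {v3, v4}; color B → {v1, v2, v5}; color G → {v6}. Every edge joins two different colors.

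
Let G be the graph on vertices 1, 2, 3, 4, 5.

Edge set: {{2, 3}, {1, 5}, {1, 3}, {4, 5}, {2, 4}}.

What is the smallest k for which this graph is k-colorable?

3

The cycle 4-2-3-1-5-4 has odd length 5, so it cannot be 2-colored; at least 3 colors are needed.
One proper 3-coloring: 1=blue, 2=blue, 3=red, 4=red, 5=green. No two adjacent vertices share a color.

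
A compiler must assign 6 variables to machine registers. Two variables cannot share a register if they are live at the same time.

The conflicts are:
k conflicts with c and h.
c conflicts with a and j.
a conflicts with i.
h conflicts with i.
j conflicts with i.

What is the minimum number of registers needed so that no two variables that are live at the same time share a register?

The cycle a-i-h-k-c-a has odd length 5, so it cannot be 2-colored; at least 3 registers are needed.
Using 3 registers: k=3, c=1, a=2, h=2, j=2, i=1. Every pair that conflicts lands in different registers.

3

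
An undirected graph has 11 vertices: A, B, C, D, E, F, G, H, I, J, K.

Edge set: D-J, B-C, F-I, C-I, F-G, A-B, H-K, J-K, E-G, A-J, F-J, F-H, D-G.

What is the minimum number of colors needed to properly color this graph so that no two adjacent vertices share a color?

2

F and H are adjacent, so at least 2 colors are needed.
2 colors suffice: color red → {B, G, H, I, J}; color blue → {A, C, D, E, F, K}. Every edge joins two different colors.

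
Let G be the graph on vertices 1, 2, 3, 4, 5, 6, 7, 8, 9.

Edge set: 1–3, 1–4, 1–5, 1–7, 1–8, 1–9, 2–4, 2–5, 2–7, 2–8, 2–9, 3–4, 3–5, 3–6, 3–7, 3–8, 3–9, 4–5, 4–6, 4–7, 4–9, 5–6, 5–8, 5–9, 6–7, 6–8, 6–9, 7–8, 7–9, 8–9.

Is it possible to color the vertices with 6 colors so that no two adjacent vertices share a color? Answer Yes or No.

The chromatic number is 5. 3, 4, 5, 6, 9 are mutually adjacent (a clique of size 5), so at least 5 colors are needed.
5 colors suffice: color a → {9}; color b → {5, 7}; color c → {2, 3}; color d → {4, 8}; color e → {1, 6}.
Since 6 ≥ 5, a proper 6-coloring certainly exists.

Yes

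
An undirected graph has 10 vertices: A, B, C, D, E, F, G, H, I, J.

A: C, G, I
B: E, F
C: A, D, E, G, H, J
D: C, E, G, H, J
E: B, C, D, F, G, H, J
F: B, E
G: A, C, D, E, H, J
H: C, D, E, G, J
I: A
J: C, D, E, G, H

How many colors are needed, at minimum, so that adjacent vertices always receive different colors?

6

C, D, E, G, H, J form a clique, so at least 6 colors are needed.
6 colors suffice: color 1 → {A, E}; color 2 → {B, G, I}; color 3 → {C, F}; color 4 → {D}; color 5 → {J}; color 6 → {H}. No two adjacent vertices share a color.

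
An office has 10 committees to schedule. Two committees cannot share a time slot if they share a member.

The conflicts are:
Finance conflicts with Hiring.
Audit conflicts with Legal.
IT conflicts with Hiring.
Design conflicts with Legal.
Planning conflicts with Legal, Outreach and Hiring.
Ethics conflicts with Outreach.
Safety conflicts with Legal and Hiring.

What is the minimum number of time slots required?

2

Design and Legal conflict, so at least 2 time slots are needed.
2 time slots suffice: time slot 1 → {Legal, Outreach, Hiring}; time slot 2 → {Finance, Audit, IT, Design, Planning, Ethics, Safety}. Every pair that conflicts lands in different time slots.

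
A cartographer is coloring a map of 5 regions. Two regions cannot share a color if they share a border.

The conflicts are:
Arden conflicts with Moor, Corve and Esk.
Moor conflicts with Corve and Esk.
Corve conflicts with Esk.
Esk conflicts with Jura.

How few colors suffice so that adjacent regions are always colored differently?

Arden, Moor, Corve, Esk are mutually in conflict, so at least 4 colors are needed.
4 colors suffice: Arden=4, Moor=3, Corve=2, Esk=1, Jura=2. No two conflicting regions share a color.

4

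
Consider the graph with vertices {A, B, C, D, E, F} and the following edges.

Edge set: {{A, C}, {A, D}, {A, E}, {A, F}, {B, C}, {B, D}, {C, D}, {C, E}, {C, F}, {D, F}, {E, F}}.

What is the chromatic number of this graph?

4

A, C, E, F are mutually adjacent (a clique of size 4), so at least 4 colors are needed.
4 colors suffice: color red → {C}; color blue → {A, B}; color green → {F}; color yellow → {D, E}. Every edge joins two different colors.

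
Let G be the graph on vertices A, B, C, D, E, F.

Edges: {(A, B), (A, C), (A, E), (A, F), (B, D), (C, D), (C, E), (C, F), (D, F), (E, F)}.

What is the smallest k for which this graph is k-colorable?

4

A, C, E, F form a clique, so at least 4 colors are needed.
4 colors suffice: color 1 → {B, C}; color 2 → {A, D}; color 3 → {F}; color 4 → {E}. Each edge has distinct colors on its endpoints.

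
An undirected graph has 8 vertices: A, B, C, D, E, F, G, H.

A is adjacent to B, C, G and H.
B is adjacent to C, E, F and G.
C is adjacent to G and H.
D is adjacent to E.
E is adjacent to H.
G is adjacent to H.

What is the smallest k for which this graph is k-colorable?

A, C, G, H form a clique, so at least 4 colors are needed.
4 colors suffice: color 1 → {B, D, H}; color 2 → {E, F, G}; color 3 → {C}; color 4 → {A}. Every edge joins two different colors.

4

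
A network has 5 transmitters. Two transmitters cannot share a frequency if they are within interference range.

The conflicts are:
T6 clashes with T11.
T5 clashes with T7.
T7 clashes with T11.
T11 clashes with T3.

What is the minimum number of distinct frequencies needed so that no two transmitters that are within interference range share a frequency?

2

T5 and T7 conflict, so at least 2 frequencies are needed.
Using 2 frequencies: T6=2, T5=1, T7=2, T11=1, T3=2. Every pair that conflicts lands in different frequencies.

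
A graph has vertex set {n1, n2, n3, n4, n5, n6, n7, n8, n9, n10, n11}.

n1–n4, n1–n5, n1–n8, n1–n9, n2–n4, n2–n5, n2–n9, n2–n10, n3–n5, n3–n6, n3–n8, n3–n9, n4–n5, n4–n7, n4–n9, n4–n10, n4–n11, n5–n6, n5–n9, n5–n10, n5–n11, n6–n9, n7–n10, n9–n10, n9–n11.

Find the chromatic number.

5

n2, n4, n5, n9, n10 are pairwise adjacent (a clique of size 5), so at least 5 colors are needed.
A valid assignment using 5 colors: n1=yellow, n2=purple, n3=green, n4=green, n5=red, n6=yellow, n7=red, n8=red, n9=blue, n10=yellow, n11=yellow. Every edge joins two different colors.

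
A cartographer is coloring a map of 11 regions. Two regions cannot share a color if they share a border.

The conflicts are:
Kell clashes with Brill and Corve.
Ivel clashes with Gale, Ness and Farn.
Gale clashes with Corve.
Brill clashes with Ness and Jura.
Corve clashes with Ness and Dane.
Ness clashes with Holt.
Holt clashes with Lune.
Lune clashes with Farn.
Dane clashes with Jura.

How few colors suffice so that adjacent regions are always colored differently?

The cycle Holt-Lune-Farn-Ivel-Ness-Holt has odd length 5, so it cannot be 2-colored; at least 3 colors are needed.
3 colors suffice: color 1 → {Ivel, Brill, Corve, Holt}; color 2 → {Kell, Gale, Ness, Farn, Dane}; color 3 → {Lune, Jura}. No two conflicting regions share a color.

3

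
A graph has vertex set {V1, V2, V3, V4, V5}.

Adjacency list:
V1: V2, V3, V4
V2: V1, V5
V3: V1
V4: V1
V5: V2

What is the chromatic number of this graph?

2

V2 and V5 are adjacent, so at least 2 colors are needed.
2 colors suffice: color red → {V1, V5}; color blue → {V2, V3, V4}. Every edge joins two different colors.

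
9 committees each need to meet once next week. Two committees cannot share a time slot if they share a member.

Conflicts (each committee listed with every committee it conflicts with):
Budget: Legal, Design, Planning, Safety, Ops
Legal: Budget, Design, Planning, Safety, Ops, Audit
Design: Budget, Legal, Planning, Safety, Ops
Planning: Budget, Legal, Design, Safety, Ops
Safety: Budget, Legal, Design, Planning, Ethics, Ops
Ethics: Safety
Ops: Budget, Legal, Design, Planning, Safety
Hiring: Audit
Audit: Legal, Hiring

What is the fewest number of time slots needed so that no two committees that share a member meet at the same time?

6

Budget, Legal, Design, Planning, Safety, Ops pairwise conflict, so at least 6 time slots are needed.
6 time slots suffice: time slot 1 → {Legal, Ethics, Hiring}; time slot 2 → {Safety, Audit}; time slot 3 → {Ops}; time slot 4 → {Budget}; time slot 5 → {Design}; time slot 6 → {Planning}. No two conflicting committees share a time slot.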